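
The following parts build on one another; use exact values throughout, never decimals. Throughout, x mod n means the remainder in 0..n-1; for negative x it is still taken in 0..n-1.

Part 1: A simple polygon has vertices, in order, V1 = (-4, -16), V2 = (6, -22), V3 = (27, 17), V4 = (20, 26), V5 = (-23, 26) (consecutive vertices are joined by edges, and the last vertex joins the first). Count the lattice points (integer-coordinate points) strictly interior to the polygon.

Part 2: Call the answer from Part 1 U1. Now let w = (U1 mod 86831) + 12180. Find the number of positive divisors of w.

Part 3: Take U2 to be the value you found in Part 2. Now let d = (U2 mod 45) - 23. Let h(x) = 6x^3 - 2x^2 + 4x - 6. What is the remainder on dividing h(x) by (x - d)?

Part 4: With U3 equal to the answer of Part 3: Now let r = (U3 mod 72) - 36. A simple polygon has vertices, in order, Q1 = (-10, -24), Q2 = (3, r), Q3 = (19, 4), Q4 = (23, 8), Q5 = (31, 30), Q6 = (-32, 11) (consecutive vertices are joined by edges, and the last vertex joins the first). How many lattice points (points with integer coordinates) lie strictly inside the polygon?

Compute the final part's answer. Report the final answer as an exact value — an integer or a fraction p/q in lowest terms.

1871

Part 1: cross terms: (-4*-22 - 6*-16)=184, (6*17 - 27*-22)=696, (27*26 - 20*17)=362, (20*26 - -23*26)=1118, (-23*-16 - -4*26)=472; twice the area = |2832| = 2832; area = 1416; boundary points = 2 + 3 + 1 + 43 + 1 = 50; strictly interior points = area - boundary/2 + 1 = 1392; answer 1392
Part 2: U1 = 1392; w = 13572; 13572 = 2^2 * 3^2 * 13 * 29; number of divisors = (2+1) * (2+1) * (1+1) * (1+1) = 36; answer 36
Part 3: U2 = 36; d = 13; remainder = value at the root: 6*(13)^3 - 2*(13)^2 + 4*(13)^1 - 6 = (13182) + (-338) + (52) + (-6) = 12890; answer 12890
Part 4: U3 = 12890; r = -34; cross terms: (-10*-34 - 3*-24)=412, (3*4 - 19*-34)=658, (19*8 - 23*4)=60, (23*30 - 31*8)=442, (31*11 - -32*30)=1301, (-32*-24 - -10*11)=878; twice the area = |3751| = 3751; area = 3751/2; boundary points = 1 + 2 + 4 + 2 + 1 + 1 = 11; strictly interior points = area - boundary/2 + 1 = 1871; answer 1871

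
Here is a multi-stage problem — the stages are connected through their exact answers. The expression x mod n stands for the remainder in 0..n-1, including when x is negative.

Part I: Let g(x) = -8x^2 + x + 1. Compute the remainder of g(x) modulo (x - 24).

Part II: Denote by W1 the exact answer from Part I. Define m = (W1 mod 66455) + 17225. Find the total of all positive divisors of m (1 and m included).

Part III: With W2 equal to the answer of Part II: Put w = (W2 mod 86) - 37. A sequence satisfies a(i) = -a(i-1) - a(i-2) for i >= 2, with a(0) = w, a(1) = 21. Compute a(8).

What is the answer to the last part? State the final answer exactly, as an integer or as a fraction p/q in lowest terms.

-54

Part I: remainder = value at the root: -8*(24)^2 + 1*(24)^1 + 1 = (-4608) + (24) + (1) = -4583; answer -4583
Part II: W1 = -4583; m = 79097; 79097 = 19 * 23 * 181; sigma = (1 + 19) * (1 + 23) * (1 + 181) = 20 * 24 * 182 = 87360; answer 87360
Part III: W2 = 87360; w = 33; a(2) = -1*(21) - 1*(33) = -54; iterating: a(2)=-54, a(3)=33, a(4)=21, a(5)=-54, a(6)=33, a(7)=21, a(8)=-54; answer -54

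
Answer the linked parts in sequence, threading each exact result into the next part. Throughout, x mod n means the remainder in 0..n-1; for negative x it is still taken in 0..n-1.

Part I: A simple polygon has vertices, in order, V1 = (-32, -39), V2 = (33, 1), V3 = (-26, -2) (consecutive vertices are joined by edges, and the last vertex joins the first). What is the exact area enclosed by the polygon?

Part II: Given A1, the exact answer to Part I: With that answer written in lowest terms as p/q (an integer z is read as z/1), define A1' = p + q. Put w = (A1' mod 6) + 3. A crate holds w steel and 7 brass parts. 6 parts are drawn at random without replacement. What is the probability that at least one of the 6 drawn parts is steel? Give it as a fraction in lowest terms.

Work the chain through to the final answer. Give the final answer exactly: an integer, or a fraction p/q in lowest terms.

Part I: cross terms: (-32*1 - 33*-39)=1255, (33*-2 - -26*1)=-40, (-26*-39 - -32*-2)=950; twice the area = |2165| = 2165; area = 2165/2; answer 2165/2
Part II: A1 = 2165/2; threaded value p + q = 2167; w = 4; total draws C(11,6) = 462; complement C(7,6) = 7; favorable 462 - 7 = 455; P = 65/66; answer 65/66

65/66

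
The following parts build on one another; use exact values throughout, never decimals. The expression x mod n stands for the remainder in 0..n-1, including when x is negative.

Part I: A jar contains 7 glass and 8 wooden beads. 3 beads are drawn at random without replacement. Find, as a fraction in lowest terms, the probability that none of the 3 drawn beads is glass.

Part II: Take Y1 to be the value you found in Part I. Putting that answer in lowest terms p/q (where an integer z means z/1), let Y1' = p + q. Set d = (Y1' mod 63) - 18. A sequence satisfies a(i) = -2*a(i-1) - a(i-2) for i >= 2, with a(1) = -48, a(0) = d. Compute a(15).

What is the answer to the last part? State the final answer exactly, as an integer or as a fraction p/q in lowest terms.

Part I: total draws C(15,3) = 455; favorable C(8,3) = 56; P = 8/65; answer 8/65
Part II: Y1 = 8/65; threaded value p + q = 73; d = -8; a(2) = -2*(-48) - 1*(-8) = 104; iterating: a(2)=104, a(3)=-160, a(4)=216, a(5)=-272, a(6)=328, a(7)=-384, a(8)=440, a(9)=-496, a(10)=552, a(11)=-608, a(12)=664, a(13)=-720, a(14)=776, a(15)=-832; answer -832

-832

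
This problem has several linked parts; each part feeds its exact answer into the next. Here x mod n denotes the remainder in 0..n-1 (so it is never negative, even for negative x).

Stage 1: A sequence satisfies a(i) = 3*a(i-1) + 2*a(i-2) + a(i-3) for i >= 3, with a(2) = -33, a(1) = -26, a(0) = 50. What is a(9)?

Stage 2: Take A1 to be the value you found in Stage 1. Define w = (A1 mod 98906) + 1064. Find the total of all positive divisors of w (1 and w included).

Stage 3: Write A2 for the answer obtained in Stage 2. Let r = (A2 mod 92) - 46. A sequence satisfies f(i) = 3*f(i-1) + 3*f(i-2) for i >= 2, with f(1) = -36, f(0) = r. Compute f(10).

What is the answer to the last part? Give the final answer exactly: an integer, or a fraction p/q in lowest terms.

-7998588

Stage 1: a(3) = 3*(-33) + 2*(-26) + 1*(50) = -101; iterating: a(3)=-101, a(4)=-395, a(5)=-1420, a(6)=-5151, a(7)=-18688, a(8)=-67786, a(9)=-245885; answer -245885
Stage 2: A1 = -245885; w = 51897; 51897 = 3 * 17299; sigma = (1 + 3) * (1 + 17299) = 4 * 17300 = 69200; answer 69200
Stage 3: A2 = 69200; r = -30; f(2) = 3*(-36) + 3*(-30) = -198; iterating: f(2)=-198, f(3)=-702, f(4)=-2700, f(5)=-10206, f(6)=-38718, f(7)=-146772, f(8)=-556470, f(9)=-2109726, f(10)=-7998588; answer -7998588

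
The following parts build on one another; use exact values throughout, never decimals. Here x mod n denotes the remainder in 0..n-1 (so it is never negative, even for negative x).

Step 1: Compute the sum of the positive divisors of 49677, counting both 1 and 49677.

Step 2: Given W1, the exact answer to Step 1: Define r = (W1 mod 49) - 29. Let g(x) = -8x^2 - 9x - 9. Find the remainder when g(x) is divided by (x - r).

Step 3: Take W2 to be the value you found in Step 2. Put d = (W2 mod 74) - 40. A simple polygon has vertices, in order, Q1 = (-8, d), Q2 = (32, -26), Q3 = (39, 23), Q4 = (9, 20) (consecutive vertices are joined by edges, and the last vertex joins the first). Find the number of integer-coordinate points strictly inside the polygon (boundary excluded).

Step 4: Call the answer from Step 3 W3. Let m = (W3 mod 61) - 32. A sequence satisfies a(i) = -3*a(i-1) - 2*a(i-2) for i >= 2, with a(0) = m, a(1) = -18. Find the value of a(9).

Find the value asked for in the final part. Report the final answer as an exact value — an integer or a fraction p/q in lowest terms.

4062

Step 1: 49677 = 3 * 29 * 571; sigma = (1 + 3) * (1 + 29) * (1 + 571) = 4 * 30 * 572 = 68640; answer 68640
Step 2: W1 = 68640; r = 11; remainder = value at the root: -8*(11)^2 - 9*(11)^1 - 9 = (-968) + (-99) + (-9) = -1076; answer -1076
Step 3: W2 = -1076; d = -6; cross terms: (-8*-26 - 32*-6)=400, (32*23 - 39*-26)=1750, (39*20 - 9*23)=573, (9*-6 - -8*20)=106; twice the area = |2829| = 2829; area = 2829/2; boundary points = 20 + 7 + 3 + 1 = 31; strictly interior points = area - boundary/2 + 1 = 1400; answer 1400
Step 4: W3 = 1400; m = 26; a(2) = -3*(-18) - 2*(26) = 2; iterating: a(2)=2, a(3)=30, a(4)=-94, a(5)=222, a(6)=-478, a(7)=990, a(8)=-2014, a(9)=4062; answer 4062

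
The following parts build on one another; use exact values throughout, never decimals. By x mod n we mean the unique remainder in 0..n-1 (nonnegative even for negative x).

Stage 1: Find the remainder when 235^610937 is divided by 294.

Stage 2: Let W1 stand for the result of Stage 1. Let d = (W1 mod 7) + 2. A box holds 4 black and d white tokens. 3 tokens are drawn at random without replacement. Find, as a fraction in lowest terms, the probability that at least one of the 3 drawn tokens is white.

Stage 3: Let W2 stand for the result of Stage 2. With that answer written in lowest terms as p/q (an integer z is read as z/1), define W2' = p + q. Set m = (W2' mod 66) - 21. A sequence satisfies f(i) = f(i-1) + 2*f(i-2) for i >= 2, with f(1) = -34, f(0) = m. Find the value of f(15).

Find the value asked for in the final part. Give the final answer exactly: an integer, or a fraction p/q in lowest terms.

-305850

Stage 1: squarings mod 294: 235^1=235, 235^2=247, 235^4=151, 235^8=163, 235^16=109, 235^32=121, 235^64=235, 235^128=247, 235^256=151, 235^512=163, 235^1024=109, 235^2048=121, 235^4096=235, 235^8192=247, 235^16384=151, 235^32768=163, 235^65536=109, 235^131072=121, 235^262144=235, 235^524288=247; 235^610937 = 235^1 * 235^8 * 235^16 * 235^32 * 235^64 * 235^512 * 235^4096 * 235^16384 * 235^65536 * 235^524288 = 205 (mod 294); answer 205
Stage 2: W1 = 205; d = 4; total draws C(8,3) = 56; complement C(4,3) = 4; favorable 56 - 4 = 52; P = 13/14; answer 13/14
Stage 3: W2 = 13/14; threaded value p + q = 27; m = 6; f(2) = 1*(-34) + 2*(6) = -22; iterating: f(2)=-22, f(3)=-90, f(4)=-134, f(5)=-314, f(6)=-582, f(7)=-1210, f(8)=-2374, f(9)=-4794, f(10)=-9542, f(11)=-19130, f(12)=-38214, f(13)=-76474, f(14)=-152902, f(15)=-305850; answer -305850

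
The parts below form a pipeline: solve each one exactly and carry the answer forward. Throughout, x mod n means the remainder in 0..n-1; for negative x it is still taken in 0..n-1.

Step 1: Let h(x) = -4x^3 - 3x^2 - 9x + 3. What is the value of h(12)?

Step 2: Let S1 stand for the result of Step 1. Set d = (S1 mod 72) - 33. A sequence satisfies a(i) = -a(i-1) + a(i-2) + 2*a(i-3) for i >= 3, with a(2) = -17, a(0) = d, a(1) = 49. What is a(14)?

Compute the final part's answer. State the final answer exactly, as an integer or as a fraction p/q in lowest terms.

Step 1: -4*(12)^3 - 3*(12)^2 - 9*(12)^1 + 3 = (-6912) + (-432) + (-108) + (3) = -7449; answer -7449
Step 2: S1 = -7449; d = 6; a(3) = -1*(-17) + 1*(49) + 2*(6) = 78; iterating: a(3)=78, a(4)=3, a(5)=41, a(6)=118, a(7)=-71, a(8)=271, a(9)=-106, a(10)=235, a(11)=201, a(12)=-178, a(13)=849, a(14)=-625; answer -625

-625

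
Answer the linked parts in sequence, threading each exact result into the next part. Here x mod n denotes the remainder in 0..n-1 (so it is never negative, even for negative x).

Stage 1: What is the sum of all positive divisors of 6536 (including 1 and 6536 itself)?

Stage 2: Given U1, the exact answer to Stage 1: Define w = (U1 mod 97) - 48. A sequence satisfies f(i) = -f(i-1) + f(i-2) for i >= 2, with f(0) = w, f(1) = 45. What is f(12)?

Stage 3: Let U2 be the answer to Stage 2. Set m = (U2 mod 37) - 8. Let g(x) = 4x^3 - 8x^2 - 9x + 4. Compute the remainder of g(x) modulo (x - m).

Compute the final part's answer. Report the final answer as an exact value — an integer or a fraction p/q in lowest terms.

14196

Stage 1: 6536 = 2^3 * 19 * 43; sigma = (1 + 2 + 4 + 8) * (1 + 19) * (1 + 43) = 15 * 20 * 44 = 13200; answer 13200
Stage 2: U1 = 13200; w = -40; f(2) = -1*(45) + 1*(-40) = -85; iterating: f(2)=-85, f(3)=130, f(4)=-215, f(5)=345, f(6)=-560, f(7)=905, f(8)=-1465, f(9)=2370, f(10)=-3835, f(11)=6205, f(12)=-10040; answer -10040
Stage 3: U2 = -10040; m = 16; remainder = value at the root: 4*(16)^3 - 8*(16)^2 - 9*(16)^1 + 4 = (16384) + (-2048) + (-144) + (4) = 14196; answer 14196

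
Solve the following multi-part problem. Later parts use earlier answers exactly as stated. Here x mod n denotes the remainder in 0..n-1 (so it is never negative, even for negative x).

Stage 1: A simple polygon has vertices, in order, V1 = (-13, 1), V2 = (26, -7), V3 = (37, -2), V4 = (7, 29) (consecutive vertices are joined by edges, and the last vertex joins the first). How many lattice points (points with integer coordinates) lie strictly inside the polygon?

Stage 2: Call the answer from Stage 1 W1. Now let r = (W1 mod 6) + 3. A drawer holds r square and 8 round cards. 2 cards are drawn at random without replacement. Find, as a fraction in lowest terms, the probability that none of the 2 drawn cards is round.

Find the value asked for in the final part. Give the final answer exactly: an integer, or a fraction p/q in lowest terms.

Stage 1: cross terms: (-13*-7 - 26*1)=65, (26*-2 - 37*-7)=207, (37*29 - 7*-2)=1087, (7*1 - -13*29)=384; twice the area = |1743| = 1743; area = 1743/2; boundary points = 1 + 1 + 1 + 4 = 7; strictly interior points = area - boundary/2 + 1 = 869; answer 869
Stage 2: W1 = 869; r = 8; total draws C(16,2) = 120; favorable C(8,2) = 28; P = 7/30; answer 7/30

7/30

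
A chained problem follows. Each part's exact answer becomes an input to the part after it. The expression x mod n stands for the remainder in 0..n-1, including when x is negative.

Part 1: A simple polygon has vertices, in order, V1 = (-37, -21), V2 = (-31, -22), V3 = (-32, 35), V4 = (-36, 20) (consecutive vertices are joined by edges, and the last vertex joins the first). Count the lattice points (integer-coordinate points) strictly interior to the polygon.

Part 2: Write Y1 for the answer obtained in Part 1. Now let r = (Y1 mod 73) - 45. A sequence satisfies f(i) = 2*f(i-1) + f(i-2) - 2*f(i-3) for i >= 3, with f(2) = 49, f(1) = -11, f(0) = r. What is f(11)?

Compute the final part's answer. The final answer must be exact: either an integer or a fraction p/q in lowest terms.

47047

Part 1: cross terms: (-37*-22 - -31*-21)=163, (-31*35 - -32*-22)=-1789, (-32*20 - -36*35)=620, (-36*-21 - -37*20)=1496; twice the area = |490| = 490; area = 245; boundary points = 1 + 1 + 1 + 1 = 4; strictly interior points = area - boundary/2 + 1 = 244; answer 244
Part 2: Y1 = 244; r = -20; f(3) = 2*(49) + 1*(-11) - 2*(-20) = 127; iterating: f(3)=127, f(4)=325, f(5)=679, f(6)=1429, f(7)=2887, f(8)=5845, f(9)=11719, f(10)=23509, f(11)=47047; answer 47047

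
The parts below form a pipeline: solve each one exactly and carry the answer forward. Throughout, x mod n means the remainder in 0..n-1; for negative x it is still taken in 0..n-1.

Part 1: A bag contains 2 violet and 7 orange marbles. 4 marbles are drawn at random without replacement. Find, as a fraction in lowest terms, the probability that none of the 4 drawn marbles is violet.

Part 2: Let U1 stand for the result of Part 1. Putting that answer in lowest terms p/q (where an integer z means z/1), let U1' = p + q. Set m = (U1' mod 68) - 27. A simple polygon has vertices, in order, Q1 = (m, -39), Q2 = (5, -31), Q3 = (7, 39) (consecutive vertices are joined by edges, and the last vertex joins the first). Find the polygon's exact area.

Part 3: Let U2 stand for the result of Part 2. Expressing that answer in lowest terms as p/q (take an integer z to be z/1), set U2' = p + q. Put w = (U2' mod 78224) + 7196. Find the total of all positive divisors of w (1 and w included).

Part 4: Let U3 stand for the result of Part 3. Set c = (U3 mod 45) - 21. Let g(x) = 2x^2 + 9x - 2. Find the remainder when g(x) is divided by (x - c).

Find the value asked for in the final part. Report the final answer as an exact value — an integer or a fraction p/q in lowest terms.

453

Part 1: total draws C(9,4) = 126; favorable C(7,4) = 35; P = 5/18; answer 5/18
Part 2: U1 = 5/18; threaded value p + q = 23; m = -4; cross terms: (-4*-31 - 5*-39)=319, (5*39 - 7*-31)=412, (7*-39 - -4*39)=-117; twice the area = |614| = 614; area = 307; answer 307
Part 3: U2 = 307; threaded value p + q = 308; w = 7504; 7504 = 2^4 * 7 * 67; sigma = (1 + 2 + 4 + 8 + 16) * (1 + 7) * (1 + 67) = 31 * 8 * 68 = 16864; answer 16864
Part 4: U3 = 16864; c = 13; remainder = value at the root: 2*(13)^2 + 9*(13)^1 - 2 = (338) + (117) + (-2) = 453; answer 453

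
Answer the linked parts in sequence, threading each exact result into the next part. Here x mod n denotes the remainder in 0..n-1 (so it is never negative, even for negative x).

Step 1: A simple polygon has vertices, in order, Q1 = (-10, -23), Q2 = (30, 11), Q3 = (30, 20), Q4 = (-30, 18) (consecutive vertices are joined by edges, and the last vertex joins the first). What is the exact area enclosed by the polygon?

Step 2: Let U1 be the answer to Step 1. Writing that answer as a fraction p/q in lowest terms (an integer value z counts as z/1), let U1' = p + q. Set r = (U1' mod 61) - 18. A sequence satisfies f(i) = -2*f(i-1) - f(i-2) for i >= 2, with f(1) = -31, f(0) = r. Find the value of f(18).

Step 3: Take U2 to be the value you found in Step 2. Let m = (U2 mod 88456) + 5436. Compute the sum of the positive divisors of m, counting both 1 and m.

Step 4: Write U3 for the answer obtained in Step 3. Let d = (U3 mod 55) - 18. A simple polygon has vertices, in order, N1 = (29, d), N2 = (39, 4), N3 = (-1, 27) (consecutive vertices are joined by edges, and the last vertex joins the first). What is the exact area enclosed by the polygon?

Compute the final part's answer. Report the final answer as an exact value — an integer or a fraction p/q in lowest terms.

Step 1: cross terms: (-10*11 - 30*-23)=580, (30*20 - 30*11)=270, (30*18 - -30*20)=1140, (-30*-23 - -10*18)=870; twice the area = |2860| = 2860; area = 1430; answer 1430
Step 2: U1 = 1430; threaded value p + q = 1431; r = 10; f(2) = -2*(-31) - 1*(10) = 52; iterating: f(2)=52, f(3)=-73, f(4)=94, f(5)=-115, f(6)=136, f(7)=-157, f(8)=178, f(9)=-199, f(10)=220, f(11)=-241, f(12)=262, f(13)=-283, f(14)=304, f(15)=-325, f(16)=346, f(17)=-367, f(18)=388; answer 388
Step 3: U2 = 388; m = 5824; 5824 = 2^6 * 7 * 13; sigma = (1 + 2 + 4 + 8 + 16 + 32 + 64) * (1 + 7) * (1 + 13) = 127 * 8 * 14 = 14224; answer 14224
Step 4: U3 = 14224; d = 16; cross terms: (29*4 - 39*16)=-508, (39*27 - -1*4)=1057, (-1*16 - 29*27)=-799; twice the area = |-250| = 250; area = 125; answer 125

125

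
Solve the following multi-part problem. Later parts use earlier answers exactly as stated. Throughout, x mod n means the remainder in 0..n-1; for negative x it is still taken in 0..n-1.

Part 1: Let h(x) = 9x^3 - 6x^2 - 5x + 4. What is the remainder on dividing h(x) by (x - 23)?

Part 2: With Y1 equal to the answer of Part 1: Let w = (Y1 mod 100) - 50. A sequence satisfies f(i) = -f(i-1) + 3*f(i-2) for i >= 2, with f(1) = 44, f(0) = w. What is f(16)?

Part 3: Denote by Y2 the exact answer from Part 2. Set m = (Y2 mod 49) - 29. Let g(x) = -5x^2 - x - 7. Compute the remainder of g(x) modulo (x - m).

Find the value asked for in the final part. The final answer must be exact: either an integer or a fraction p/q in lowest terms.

-1271

Part 1: remainder = value at the root: 9*(23)^3 - 6*(23)^2 - 5*(23)^1 + 4 = (109503) + (-3174) + (-115) + (4) = 106218; answer 106218
Part 2: Y1 = 106218; w = -32; f(2) = -1*(44) + 3*(-32) = -140; iterating: f(2)=-140, f(3)=272, f(4)=-692, f(5)=1508, f(6)=-3584, f(7)=8108, f(8)=-18860, f(9)=43184, f(10)=-99764, f(11)=229316, f(12)=-528608, f(13)=1216556, f(14)=-2802380, f(15)=6452048, f(16)=-14859188; answer -14859188
Part 3: Y2 = -14859188; m = -16; remainder = value at the root: -5*(-16)^2 - 1*(-16)^1 - 7 = (-1280) + (16) + (-7) = -1271; answer -1271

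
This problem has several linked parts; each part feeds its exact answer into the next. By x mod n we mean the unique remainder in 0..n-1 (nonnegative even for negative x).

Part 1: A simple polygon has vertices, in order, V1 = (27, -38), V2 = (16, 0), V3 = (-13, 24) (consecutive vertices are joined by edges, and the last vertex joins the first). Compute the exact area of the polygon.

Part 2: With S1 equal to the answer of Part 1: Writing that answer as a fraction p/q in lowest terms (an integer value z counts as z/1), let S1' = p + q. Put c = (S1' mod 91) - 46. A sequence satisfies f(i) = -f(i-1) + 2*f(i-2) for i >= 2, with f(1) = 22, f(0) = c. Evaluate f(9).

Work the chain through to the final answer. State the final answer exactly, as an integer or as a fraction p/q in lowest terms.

Part 1: cross terms: (27*0 - 16*-38)=608, (16*24 - -13*0)=384, (-13*-38 - 27*24)=-154; twice the area = |838| = 838; area = 419; answer 419
Part 2: S1 = 419; threaded value p + q = 420; c = 10; f(2) = -1*(22) + 2*(10) = -2; iterating: f(2)=-2, f(3)=46, f(4)=-50, f(5)=142, f(6)=-242, f(7)=526, f(8)=-1010, f(9)=2062; answer 2062

2062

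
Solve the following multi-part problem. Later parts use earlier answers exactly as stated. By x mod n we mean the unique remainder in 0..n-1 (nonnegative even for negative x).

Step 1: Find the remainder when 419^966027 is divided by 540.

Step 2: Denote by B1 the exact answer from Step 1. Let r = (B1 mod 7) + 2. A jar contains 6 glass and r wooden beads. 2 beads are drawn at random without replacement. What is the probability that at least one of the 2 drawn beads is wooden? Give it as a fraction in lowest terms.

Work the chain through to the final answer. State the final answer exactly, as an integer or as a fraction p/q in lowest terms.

Step 1: squarings mod 540: 419^1=419, 419^2=61, 419^4=481, 419^8=241, 419^16=301, 419^32=421, 419^64=121, 419^128=61, 419^256=481, 419^512=241, 419^1024=301, 419^2048=421, 419^4096=121, 419^8192=61, 419^16384=481, 419^32768=241, 419^65536=301, 419^131072=421, 419^262144=121, 419^524288=61; 419^966027 = 419^1 * 419^2 * 419^8 * 419^128 * 419^256 * 419^1024 * 419^2048 * 419^4096 * 419^8192 * 419^32768 * 419^131072 * 419^262144 * 419^524288 = 179 (mod 540); answer 179
Step 2: B1 = 179; r = 6; total draws C(12,2) = 66; complement C(6,2) = 15; favorable 66 - 15 = 51; P = 17/22; answer 17/22

17/22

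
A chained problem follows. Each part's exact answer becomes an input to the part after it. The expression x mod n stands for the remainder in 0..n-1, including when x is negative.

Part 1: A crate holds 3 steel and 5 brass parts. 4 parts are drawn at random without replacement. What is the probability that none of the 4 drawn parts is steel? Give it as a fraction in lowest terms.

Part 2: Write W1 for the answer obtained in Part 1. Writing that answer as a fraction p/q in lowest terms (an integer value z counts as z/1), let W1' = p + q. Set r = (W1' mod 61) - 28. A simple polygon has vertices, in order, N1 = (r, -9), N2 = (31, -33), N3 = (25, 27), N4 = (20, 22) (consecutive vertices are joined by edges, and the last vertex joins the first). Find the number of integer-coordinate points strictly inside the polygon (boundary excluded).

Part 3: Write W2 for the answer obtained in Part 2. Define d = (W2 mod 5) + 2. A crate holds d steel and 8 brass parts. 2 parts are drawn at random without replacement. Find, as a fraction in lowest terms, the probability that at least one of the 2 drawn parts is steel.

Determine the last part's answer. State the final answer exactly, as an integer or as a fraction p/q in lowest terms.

Part 1: total draws C(8,4) = 70; favorable C(5,4) = 5; P = 1/14; answer 1/14
Part 2: W1 = 1/14; threaded value p + q = 15; r = -13; cross terms: (-13*-33 - 31*-9)=708, (31*27 - 25*-33)=1662, (25*22 - 20*27)=10, (20*-9 - -13*22)=106; twice the area = |2486| = 2486; area = 1243; boundary points = 4 + 6 + 5 + 1 = 16; strictly interior points = area - boundary/2 + 1 = 1236; answer 1236
Part 3: W2 = 1236; d = 3; total draws C(11,2) = 55; complement C(8,2) = 28; favorable 55 - 28 = 27; P = 27/55; answer 27/55

27/55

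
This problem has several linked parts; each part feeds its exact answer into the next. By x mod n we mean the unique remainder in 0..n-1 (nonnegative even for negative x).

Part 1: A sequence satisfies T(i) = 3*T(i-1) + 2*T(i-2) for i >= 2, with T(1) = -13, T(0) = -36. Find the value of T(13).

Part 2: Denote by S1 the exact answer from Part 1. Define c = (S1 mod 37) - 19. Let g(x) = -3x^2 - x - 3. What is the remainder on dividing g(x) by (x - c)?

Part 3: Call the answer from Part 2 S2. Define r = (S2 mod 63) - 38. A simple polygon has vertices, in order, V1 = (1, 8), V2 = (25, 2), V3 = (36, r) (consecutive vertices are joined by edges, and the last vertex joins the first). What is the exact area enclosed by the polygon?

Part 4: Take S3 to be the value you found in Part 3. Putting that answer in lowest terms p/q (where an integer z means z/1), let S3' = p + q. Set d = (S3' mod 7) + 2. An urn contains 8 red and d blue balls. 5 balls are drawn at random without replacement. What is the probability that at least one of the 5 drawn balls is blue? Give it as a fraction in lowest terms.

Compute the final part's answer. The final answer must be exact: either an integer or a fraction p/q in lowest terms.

92/99

Part 1: T(2) = 3*(-13) + 2*(-36) = -111; iterating: T(2)=-111, T(3)=-359, T(4)=-1299, T(5)=-4615, T(6)=-16443, T(7)=-58559, T(8)=-208563, T(9)=-742807, T(10)=-2645547, T(11)=-9422255, T(12)=-33557859, T(13)=-119518087; answer -119518087
Part 2: S1 = -119518087; c = -3; remainder = value at the root: -3*(-3)^2 - 1*(-3)^1 - 3 = (-27) + (3) + (-3) = -27; answer -27
Part 3: S2 = -27; r = -2; cross terms: (1*2 - 25*8)=-198, (25*-2 - 36*2)=-122, (36*8 - 1*-2)=290; twice the area = |-30| = 30; area = 15; answer 15
Part 4: S3 = 15; threaded value p + q = 16; d = 4; total draws C(12,5) = 792; complement C(8,5) = 56; favorable 792 - 56 = 736; P = 92/99; answer 92/99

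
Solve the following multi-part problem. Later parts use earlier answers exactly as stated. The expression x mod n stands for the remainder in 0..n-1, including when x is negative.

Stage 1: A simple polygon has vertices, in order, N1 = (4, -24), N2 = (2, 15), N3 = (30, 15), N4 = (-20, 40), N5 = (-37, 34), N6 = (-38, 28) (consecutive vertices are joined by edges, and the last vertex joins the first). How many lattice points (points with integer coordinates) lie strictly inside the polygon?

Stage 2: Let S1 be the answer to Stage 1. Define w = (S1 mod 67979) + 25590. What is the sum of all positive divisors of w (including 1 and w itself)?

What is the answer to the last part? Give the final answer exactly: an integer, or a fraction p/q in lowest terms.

65968

Stage 1: cross terms: (4*15 - 2*-24)=108, (2*15 - 30*15)=-420, (30*40 - -20*15)=1500, (-20*34 - -37*40)=800, (-37*28 - -38*34)=256, (-38*-24 - 4*28)=800; twice the area = |3044| = 3044; area = 1522; boundary points = 1 + 28 + 25 + 1 + 1 + 2 = 58; strictly interior points = area - boundary/2 + 1 = 1494; answer 1494
Stage 2: S1 = 1494; w = 27084; 27084 = 2^2 * 3 * 37 * 61; sigma = (1 + 2 + 4) * (1 + 3) * (1 + 37) * (1 + 61) = 7 * 4 * 38 * 62 = 65968; answer 65968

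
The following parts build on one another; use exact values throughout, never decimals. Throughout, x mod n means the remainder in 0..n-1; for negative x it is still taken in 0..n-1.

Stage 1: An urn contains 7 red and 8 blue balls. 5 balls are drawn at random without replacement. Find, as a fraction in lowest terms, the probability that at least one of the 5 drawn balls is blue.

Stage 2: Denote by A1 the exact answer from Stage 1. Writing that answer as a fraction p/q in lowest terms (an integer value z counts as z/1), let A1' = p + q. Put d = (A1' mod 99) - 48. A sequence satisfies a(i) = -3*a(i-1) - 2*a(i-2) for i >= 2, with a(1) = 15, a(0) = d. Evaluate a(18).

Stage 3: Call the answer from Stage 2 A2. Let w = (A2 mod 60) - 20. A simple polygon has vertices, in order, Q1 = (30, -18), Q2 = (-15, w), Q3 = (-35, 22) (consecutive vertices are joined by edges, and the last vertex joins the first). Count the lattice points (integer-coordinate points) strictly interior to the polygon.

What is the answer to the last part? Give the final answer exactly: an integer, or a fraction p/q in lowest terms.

Stage 1: total draws C(15,5) = 3003; complement C(7,5) = 21; favorable 3003 - 21 = 2982; P = 142/143; answer 142/143
Stage 2: A1 = 142/143; threaded value p + q = 285; d = 39; a(2) = -3*(15) - 2*(39) = -123; iterating: a(2)=-123, a(3)=339, a(4)=-771, a(5)=1635, a(6)=-3363, a(7)=6819, a(8)=-13731, a(9)=27555, a(10)=-55203, a(11)=110499, a(12)=-221091, a(13)=442275, a(14)=-884643, a(15)=1769379, a(16)=-3538851, a(17)=7077795, a(18)=-14155683; answer -14155683
Stage 3: A2 = -14155683; w = 37; cross terms: (30*37 - -15*-18)=840, (-15*22 - -35*37)=965, (-35*-18 - 30*22)=-30; twice the area = |1775| = 1775; area = 1775/2; boundary points = 5 + 5 + 5 = 15; strictly interior points = area - boundary/2 + 1 = 881; answer 881

881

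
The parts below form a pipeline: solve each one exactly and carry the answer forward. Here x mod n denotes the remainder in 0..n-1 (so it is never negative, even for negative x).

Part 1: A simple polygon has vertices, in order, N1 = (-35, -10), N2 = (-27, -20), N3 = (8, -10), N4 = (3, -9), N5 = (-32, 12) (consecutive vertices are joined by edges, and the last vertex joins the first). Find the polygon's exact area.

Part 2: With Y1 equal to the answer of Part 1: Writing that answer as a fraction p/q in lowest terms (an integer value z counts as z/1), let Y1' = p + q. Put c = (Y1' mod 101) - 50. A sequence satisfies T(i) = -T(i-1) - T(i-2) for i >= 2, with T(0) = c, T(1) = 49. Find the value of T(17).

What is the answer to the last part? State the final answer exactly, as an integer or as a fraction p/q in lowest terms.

-47

Part 1: cross terms: (-35*-20 - -27*-10)=430, (-27*-10 - 8*-20)=430, (8*-9 - 3*-10)=-42, (3*12 - -32*-9)=-252, (-32*-10 - -35*12)=740; twice the area = |1306| = 1306; area = 653; answer 653
Part 2: Y1 = 653; threaded value p + q = 654; c = -2; T(2) = -1*(49) - 1*(-2) = -47; iterating: T(2)=-47, T(3)=-2, T(4)=49, T(5)=-47, T(6)=-2, T(7)=49, T(8)=-47, T(9)=-2, T(10)=49, T(11)=-47, T(12)=-2, T(13)=49, T(14)=-47, T(15)=-2, T(16)=49, T(17)=-47; answer -47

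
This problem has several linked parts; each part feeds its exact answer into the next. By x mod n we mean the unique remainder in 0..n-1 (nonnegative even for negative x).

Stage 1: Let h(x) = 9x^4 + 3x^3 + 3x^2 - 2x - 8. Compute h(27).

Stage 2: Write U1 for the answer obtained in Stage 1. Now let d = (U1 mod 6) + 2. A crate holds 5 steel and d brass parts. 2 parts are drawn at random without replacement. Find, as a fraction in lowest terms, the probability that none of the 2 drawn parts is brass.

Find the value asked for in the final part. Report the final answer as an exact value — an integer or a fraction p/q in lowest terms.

Stage 1: 9*(27)^4 + 3*(27)^3 + 3*(27)^2 - 2*(27)^1 - 8 = (4782969) + (59049) + (2187) + (-54) + (-8) = 4844143; answer 4844143
Stage 2: U1 = 4844143; d = 3; total draws C(8,2) = 28; favorable C(5,2) = 10; P = 5/14; answer 5/14

5/14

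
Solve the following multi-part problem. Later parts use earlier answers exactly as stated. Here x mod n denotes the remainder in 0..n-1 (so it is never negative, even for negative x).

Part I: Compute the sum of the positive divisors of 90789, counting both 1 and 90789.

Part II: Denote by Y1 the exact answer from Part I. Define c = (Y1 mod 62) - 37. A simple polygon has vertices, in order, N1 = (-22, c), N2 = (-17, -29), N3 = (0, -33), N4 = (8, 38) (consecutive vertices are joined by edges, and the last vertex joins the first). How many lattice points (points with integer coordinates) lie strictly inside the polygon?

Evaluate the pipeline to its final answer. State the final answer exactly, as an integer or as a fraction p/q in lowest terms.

1283

Part I: 90789 = 3 * 53 * 571; sigma = (1 + 3) * (1 + 53) * (1 + 571) = 4 * 54 * 572 = 123552; answer 123552
Part II: Y1 = 123552; c = 11; cross terms: (-22*-29 - -17*11)=825, (-17*-33 - 0*-29)=561, (0*38 - 8*-33)=264, (8*11 - -22*38)=924; twice the area = |2574| = 2574; area = 1287; boundary points = 5 + 1 + 1 + 3 = 10; strictly interior points = area - boundary/2 + 1 = 1283; answer 1283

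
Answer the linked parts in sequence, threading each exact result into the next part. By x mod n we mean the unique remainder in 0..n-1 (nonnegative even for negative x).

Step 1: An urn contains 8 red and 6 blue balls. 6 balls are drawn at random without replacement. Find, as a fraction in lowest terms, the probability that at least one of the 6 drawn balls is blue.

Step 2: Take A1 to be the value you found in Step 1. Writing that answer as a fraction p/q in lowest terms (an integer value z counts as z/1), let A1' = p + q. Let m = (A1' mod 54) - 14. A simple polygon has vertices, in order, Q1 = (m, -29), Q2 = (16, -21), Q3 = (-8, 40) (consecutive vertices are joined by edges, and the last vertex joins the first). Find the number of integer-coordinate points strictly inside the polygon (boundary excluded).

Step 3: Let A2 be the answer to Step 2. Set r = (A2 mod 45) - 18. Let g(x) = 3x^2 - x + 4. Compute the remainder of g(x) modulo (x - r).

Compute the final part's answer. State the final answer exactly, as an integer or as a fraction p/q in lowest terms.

34

Step 1: total draws C(14,6) = 3003; complement C(8,6) = 28; favorable 3003 - 28 = 2975; P = 425/429; answer 425/429
Step 2: A1 = 425/429; threaded value p + q = 854; m = 30; cross terms: (30*-21 - 16*-29)=-166, (16*40 - -8*-21)=472, (-8*-29 - 30*40)=-968; twice the area = |-662| = 662; area = 331; boundary points = 2 + 1 + 1 = 4; strictly interior points = area - boundary/2 + 1 = 330; answer 330
Step 3: A2 = 330; r = -3; remainder = value at the root: 3*(-3)^2 - 1*(-3)^1 + 4 = (27) + (3) + (4) = 34; answer 34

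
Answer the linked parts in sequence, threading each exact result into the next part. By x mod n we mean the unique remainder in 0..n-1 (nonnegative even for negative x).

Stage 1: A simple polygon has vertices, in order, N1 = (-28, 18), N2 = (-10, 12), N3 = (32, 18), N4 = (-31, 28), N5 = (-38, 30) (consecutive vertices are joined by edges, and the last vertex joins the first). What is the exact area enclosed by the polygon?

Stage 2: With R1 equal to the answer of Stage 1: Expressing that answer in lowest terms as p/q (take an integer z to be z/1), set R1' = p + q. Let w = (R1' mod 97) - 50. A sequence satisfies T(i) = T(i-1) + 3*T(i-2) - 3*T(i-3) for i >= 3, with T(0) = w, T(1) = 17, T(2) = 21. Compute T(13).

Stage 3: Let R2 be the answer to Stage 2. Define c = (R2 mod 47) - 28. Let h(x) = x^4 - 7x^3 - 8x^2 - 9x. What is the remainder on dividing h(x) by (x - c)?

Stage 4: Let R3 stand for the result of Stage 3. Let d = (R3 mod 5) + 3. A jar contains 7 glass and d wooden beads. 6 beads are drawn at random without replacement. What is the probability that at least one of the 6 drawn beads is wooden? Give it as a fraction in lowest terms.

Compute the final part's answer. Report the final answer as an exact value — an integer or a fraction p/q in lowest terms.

Stage 1: cross terms: (-28*12 - -10*18)=-156, (-10*18 - 32*12)=-564, (32*28 - -31*18)=1454, (-31*30 - -38*28)=134, (-38*18 - -28*30)=156; twice the area = |1024| = 1024; area = 512; answer 512
Stage 2: R1 = 512; threaded value p + q = 513; w = -22; T(3) = 1*(21) + 3*(17) - 3*(-22) = 138; iterating: T(3)=138, T(4)=150, T(5)=501, T(6)=537, T(7)=1590, T(8)=1698, T(9)=4857, T(10)=5181, T(11)=14658, T(12)=15630, T(13)=44061; answer 44061
Stage 3: R2 = 44061; c = -6; remainder = value at the root: 1*(-6)^4 - 7*(-6)^3 - 8*(-6)^2 - 9*(-6)^1 = (1296) + (1512) + (-288) + (54) = 2574; answer 2574
Stage 4: R3 = 2574; d = 7; total draws C(14,6) = 3003; complement C(7,6) = 7; favorable 3003 - 7 = 2996; P = 428/429; answer 428/429

428/429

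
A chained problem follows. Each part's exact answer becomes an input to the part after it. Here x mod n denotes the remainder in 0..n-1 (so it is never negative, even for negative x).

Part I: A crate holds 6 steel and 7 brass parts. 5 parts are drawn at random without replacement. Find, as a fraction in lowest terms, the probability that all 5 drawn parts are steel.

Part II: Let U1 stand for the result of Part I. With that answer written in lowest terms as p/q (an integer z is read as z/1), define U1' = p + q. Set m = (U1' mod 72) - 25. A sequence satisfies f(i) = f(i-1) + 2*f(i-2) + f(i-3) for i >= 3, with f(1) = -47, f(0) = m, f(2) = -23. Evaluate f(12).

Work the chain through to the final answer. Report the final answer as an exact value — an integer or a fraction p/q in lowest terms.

-70973

Part I: total draws C(13,5) = 1287; favorable C(6,5) = 6; P = 2/429; answer 2/429
Part II: U1 = 2/429; threaded value p + q = 431; m = 46; f(3) = 1*(-23) + 2*(-47) + 1*(46) = -71; iterating: f(3)=-71, f(4)=-164, f(5)=-329, f(6)=-728, f(7)=-1550, f(8)=-3335, f(9)=-7163, f(10)=-15383, f(11)=-33044, f(12)=-70973; answer -70973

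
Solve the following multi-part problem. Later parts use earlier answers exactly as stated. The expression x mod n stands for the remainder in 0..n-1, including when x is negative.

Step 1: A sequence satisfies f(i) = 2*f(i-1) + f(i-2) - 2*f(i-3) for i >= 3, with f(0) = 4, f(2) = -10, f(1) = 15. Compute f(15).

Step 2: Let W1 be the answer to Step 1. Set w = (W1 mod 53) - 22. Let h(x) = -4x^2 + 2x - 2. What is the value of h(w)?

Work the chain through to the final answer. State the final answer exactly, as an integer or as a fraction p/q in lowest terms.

Step 1: f(3) = 2*(-10) + 1*(15) - 2*(4) = -13; iterating: f(3)=-13, f(4)=-66, f(5)=-125, f(6)=-290, f(7)=-573, f(8)=-1186, f(9)=-2365, f(10)=-4770, f(11)=-9533, f(12)=-19106, f(13)=-38205, f(14)=-76450, f(15)=-152893; answer -152893
Step 2: W1 = -152893; w = -10; -4*(-10)^2 + 2*(-10)^1 - 2 = (-400) + (-20) + (-2) = -422; answer -422

-422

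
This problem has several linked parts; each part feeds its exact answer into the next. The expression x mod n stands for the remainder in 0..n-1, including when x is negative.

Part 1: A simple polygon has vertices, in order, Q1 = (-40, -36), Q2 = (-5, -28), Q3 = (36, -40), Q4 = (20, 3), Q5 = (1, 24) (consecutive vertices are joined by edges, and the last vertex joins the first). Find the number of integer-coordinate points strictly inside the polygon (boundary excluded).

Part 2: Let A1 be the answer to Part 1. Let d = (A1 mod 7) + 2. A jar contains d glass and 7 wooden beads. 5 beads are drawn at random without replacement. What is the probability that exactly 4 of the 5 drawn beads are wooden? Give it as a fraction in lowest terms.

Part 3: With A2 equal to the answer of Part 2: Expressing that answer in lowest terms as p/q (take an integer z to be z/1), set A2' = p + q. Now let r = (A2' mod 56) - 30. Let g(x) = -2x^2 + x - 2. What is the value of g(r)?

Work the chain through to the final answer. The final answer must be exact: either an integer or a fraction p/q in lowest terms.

-353

Part 1: cross terms: (-40*-28 - -5*-36)=940, (-5*-40 - 36*-28)=1208, (36*3 - 20*-40)=908, (20*24 - 1*3)=477, (1*-36 - -40*24)=924; twice the area = |4457| = 4457; area = 4457/2; boundary points = 1 + 1 + 1 + 1 + 1 = 5; strictly interior points = area - boundary/2 + 1 = 2227; answer 2227
Part 2: A1 = 2227; d = 3; total draws C(10,5) = 252; favorable C(7,4)*C(3,1) = 105; P = 5/12; answer 5/12
Part 3: A2 = 5/12; threaded value p + q = 17; r = -13; -2*(-13)^2 + 1*(-13)^1 - 2 = (-338) + (-13) + (-2) = -353; answer -353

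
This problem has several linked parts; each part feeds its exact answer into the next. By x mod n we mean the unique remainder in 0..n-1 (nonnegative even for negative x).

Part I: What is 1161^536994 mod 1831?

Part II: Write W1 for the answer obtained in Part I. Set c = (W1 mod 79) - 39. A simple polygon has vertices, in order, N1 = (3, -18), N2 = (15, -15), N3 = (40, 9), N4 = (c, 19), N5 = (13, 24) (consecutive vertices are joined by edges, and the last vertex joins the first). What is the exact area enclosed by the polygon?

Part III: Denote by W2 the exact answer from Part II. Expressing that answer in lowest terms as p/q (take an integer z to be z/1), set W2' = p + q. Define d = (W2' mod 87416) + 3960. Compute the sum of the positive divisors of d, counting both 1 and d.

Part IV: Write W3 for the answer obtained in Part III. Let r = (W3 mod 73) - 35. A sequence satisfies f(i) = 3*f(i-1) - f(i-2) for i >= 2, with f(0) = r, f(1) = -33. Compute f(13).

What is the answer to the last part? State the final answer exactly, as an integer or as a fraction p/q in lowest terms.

Part I: squarings mod 1831: 1161^1=1161, 1161^2=305, 1161^4=1475, 1161^8=397, 1161^16=143, 1161^32=308, 1161^64=1483, 1161^128=258, 1161^256=648, 1161^512=605, 1161^1024=1656, 1161^2048=1329, 1161^4096=1157, 1161^8192=188, 1161^16384=555, 1161^32768=417, 1161^65536=1775, 1161^131072=1305, 1161^262144=195, 1161^524288=1405; 1161^536994 = 1161^2 * 1161^32 * 1161^128 * 1161^256 * 1161^4096 * 1161^8192 * 1161^524288 = 1559 (mod 1831); answer 1559
Part II: W1 = 1559; c = 19; cross terms: (3*-15 - 15*-18)=225, (15*9 - 40*-15)=735, (40*19 - 19*9)=589, (19*24 - 13*19)=209, (13*-18 - 3*24)=-306; twice the area = |1452| = 1452; area = 726; answer 726
Part III: W2 = 726; threaded value p + q = 727; d = 4687; 4687 = 43 * 109; sigma = (1 + 43) * (1 + 109) = 44 * 110 = 4840; answer 4840
Part IV: W3 = 4840; r = -13; f(2) = 3*(-33) - 1*(-13) = -86; iterating: f(2)=-86, f(3)=-225, f(4)=-589, f(5)=-1542, f(6)=-4037, f(7)=-10569, f(8)=-27670, f(9)=-72441, f(10)=-189653, f(11)=-496518, f(12)=-1299901, f(13)=-3403185; answer -3403185

-3403185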